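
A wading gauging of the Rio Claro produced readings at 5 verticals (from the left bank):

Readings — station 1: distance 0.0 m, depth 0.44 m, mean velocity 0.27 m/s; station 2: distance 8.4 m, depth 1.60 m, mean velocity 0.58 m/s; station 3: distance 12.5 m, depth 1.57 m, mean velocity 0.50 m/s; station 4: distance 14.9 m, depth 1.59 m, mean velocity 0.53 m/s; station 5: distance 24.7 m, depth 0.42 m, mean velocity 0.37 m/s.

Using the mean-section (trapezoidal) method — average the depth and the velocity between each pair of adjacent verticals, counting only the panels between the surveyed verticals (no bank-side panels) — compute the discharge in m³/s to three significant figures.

Panel 1-2: Δb = 8.4 m, d̄ = (0.44+1.60)/2 = 1.02, v̄ = (0.27+0.58)/2 = 0.425 → q = 8.4×1.02×0.425 = 3.641 m³/s
Panel 2-3: Δb = 4.1 m, d̄ = (1.60+1.57)/2 = 1.585, v̄ = (0.58+0.50)/2 = 0.54 → q = 4.1×1.585×0.54 = 3.509 m³/s
Panel 3-4: Δb = 2.4 m, d̄ = (1.57+1.59)/2 = 1.58, v̄ = (0.50+0.53)/2 = 0.515 → q = 2.4×1.58×0.515 = 1.953 m³/s
Panel 4-5: Δb = 9.8 m, d̄ = (1.59+0.42)/2 = 1.005, v̄ = (0.53+0.37)/2 = 0.45 → q = 9.8×1.005×0.45 = 4.432 m³/s
Q = Σ q = 13.54 m³/s

13.5 m³/s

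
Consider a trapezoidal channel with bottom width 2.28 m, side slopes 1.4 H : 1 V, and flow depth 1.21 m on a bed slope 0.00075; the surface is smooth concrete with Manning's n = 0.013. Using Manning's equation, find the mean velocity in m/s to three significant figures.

A = (b + z·y)·y = (2.28 + 1.4×1.21)×1.21 = 4.809 m²
P = b + 2y√(1+z²) = 2.28 + 2×1.21×√(1+1.4²) = 6.444 m
R = A/P = 4.809/6.444 = 0.7463 m
Q = (1/n)·A·R^(2/3)·S^(1/2) = (1/0.013) × 4.809 × 0.7463^(2/3) × 0.00075^(1/2) = 8.334 m³/s
V = Q/A = 8.334/4.809 = 1.733 m/s

1.73 m/s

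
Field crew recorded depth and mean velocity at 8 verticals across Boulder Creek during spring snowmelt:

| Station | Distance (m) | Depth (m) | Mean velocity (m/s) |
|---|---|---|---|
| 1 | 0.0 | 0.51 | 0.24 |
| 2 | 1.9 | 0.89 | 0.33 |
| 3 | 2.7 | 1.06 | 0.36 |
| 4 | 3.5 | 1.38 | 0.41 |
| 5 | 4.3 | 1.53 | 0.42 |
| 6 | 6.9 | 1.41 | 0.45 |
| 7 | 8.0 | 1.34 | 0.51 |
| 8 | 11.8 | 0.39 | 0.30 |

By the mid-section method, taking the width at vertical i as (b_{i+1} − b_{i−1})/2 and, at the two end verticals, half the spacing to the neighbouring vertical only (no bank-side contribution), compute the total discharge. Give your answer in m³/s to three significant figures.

w_1 = (1.9 − 0.0)/2 = 0.95 m; q_1 = 0.24 × 0.51 × 0.95 = 0.1163 m³/s
w_2 = (2.7 − 0.0)/2 = 1.35 m; q_2 = 0.33 × 0.89 × 1.35 = 0.3965 m³/s
w_3 = (3.5 − 1.9)/2 = 0.8 m; q_3 = 0.36 × 1.06 × 0.8 = 0.3053 m³/s
w_4 = (4.3 − 2.7)/2 = 0.8 m; q_4 = 0.41 × 1.38 × 0.8 = 0.4526 m³/s
w_5 = (6.9 − 3.5)/2 = 1.7 m; q_5 = 0.42 × 1.53 × 1.7 = 1.092 m³/s
w_6 = (8.0 − 4.3)/2 = 1.85 m; q_6 = 0.45 × 1.41 × 1.85 = 1.174 m³/s
w_7 = (11.8 − 6.9)/2 = 2.45 m; q_7 = 0.51 × 1.34 × 2.45 = 1.674 m³/s
w_8 = (11.8 − 8.0)/2 = 1.9 m; q_8 = 0.30 × 0.39 × 1.9 = 0.2223 m³/s
Q = Σ qᵢ = 5.434 m³/s

5.43 m³/s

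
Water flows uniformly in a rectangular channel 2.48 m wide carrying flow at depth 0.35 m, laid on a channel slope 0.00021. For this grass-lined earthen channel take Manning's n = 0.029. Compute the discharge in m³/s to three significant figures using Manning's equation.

0.183 m³/s

A = b·y = 2.48 × 0.35 = 0.8680 m²
P = b + 2y = 2.48 + 2×0.35 = 3.180 m
R = A/P = 0.8680/3.180 = 0.2730 m
Q = (1/n)·A·R^(2/3)·S^(1/2) = (1/0.029) × 0.8680 × 0.2730^(2/3) × 0.00021^(1/2) = 0.1825 m³/s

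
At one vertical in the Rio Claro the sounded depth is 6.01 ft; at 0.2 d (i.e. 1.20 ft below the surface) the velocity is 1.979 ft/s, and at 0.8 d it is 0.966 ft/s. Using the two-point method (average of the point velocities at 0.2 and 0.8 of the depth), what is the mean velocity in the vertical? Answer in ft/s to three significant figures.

1.47 ft/s

v̄ = (1.979 + 0.966) / 2 = 1.473 ft/s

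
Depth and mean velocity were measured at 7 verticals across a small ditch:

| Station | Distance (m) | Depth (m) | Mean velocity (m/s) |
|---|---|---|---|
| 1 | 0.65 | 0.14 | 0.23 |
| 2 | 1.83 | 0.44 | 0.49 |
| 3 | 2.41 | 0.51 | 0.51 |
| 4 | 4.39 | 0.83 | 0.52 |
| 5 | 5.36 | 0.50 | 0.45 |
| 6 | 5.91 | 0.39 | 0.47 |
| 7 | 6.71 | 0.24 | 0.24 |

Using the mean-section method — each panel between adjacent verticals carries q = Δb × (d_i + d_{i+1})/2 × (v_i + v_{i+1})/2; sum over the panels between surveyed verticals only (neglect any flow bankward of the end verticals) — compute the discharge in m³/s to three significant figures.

1.46 m³/s

Panel 1-2: Δb = 1.18 m, d̄ = (0.14+0.44)/2 = 0.29, v̄ = (0.23+0.49)/2 = 0.36 → q = 1.18×0.29×0.36 = 0.1232 m³/s
Panel 2-3: Δb = 0.58 m, d̄ = (0.44+0.51)/2 = 0.475, v̄ = (0.49+0.51)/2 = 0.5 → q = 0.58×0.475×0.5 = 0.1378 m³/s
Panel 3-4: Δb = 1.98 m, d̄ = (0.51+0.83)/2 = 0.67, v̄ = (0.51+0.52)/2 = 0.515 → q = 1.98×0.67×0.515 = 0.6832 m³/s
Panel 4-5: Δb = 0.97 m, d̄ = (0.83+0.50)/2 = 0.665, v̄ = (0.52+0.45)/2 = 0.485 → q = 0.97×0.665×0.485 = 0.3128 m³/s
Panel 5-6: Δb = 0.55 m, d̄ = (0.50+0.39)/2 = 0.445, v̄ = (0.45+0.47)/2 = 0.46 → q = 0.55×0.445×0.46 = 0.1126 m³/s
Panel 6-7: Δb = 0.8 m, d̄ = (0.39+0.24)/2 = 0.315, v̄ = (0.47+0.24)/2 = 0.355 → q = 0.8×0.315×0.355 = 0.08946 m³/s
Q = Σ q = 1.459 m³/s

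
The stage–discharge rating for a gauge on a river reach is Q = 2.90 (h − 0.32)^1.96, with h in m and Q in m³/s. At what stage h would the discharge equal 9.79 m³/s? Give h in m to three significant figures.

2.18 m

h − h₀ = (Q/C)^(1/b) = (9.79/2.90)^(1/1.96) = 1.860 m
h = 0.32 + 1.860 = 2.180 m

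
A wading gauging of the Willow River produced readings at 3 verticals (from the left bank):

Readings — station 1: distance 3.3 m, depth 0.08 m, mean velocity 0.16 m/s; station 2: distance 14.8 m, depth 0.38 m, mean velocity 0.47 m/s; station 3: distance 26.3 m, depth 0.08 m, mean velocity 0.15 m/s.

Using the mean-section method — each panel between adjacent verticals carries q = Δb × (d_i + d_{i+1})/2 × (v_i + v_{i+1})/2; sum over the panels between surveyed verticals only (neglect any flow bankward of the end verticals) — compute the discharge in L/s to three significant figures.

Panel 1-2: Δb = 11.5 m, d̄ = (0.08+0.38)/2 = 0.23, v̄ = (0.16+0.47)/2 = 0.315 → q = 11.5×0.23×0.315 = 0.8332 m³/s
Panel 2-3: Δb = 11.5 m, d̄ = (0.38+0.08)/2 = 0.23, v̄ = (0.47+0.15)/2 = 0.31 → q = 11.5×0.23×0.31 = 0.8200 m³/s
Q = Σ q = 1.653 m³/s
= 1.653 × 1000 = 1653 L/s

1650 L/s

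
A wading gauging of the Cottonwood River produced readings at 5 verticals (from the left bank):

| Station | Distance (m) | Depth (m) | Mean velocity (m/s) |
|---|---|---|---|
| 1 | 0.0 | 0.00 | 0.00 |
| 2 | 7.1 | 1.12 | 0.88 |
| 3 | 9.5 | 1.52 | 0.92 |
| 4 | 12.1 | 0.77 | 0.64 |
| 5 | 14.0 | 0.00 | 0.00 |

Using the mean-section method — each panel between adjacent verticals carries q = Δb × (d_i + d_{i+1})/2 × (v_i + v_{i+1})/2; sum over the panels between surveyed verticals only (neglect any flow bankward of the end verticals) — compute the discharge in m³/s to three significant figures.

Panel 1-2: Δb = 7.1 m, d̄ = (0.00+1.12)/2 = 0.56, v̄ = (0.00+0.88)/2 = 0.44 → q = 7.1×0.56×0.44 = 1.749 m³/s
Panel 2-3: Δb = 2.4 m, d̄ = (1.12+1.52)/2 = 1.32, v̄ = (0.88+0.92)/2 = 0.9 → q = 2.4×1.32×0.9 = 2.851 m³/s
Panel 3-4: Δb = 2.6 m, d̄ = (1.52+0.77)/2 = 1.145, v̄ = (0.92+0.64)/2 = 0.78 → q = 2.6×1.145×0.78 = 2.322 m³/s
Panel 4-5: Δb = 1.9 m, d̄ = (0.77+0.00)/2 = 0.385, v̄ = (0.64+0.00)/2 = 0.32 → q = 1.9×0.385×0.32 = 0.2341 m³/s
Q = Σ q = 7.157 m³/s

7.16 m³/s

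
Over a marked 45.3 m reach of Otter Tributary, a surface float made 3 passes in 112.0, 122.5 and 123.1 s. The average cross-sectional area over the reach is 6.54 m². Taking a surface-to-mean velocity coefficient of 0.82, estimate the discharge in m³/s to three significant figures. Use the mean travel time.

t̄ = (112.0 + 122.5 + 123.1) / 3 = 119.2 s
v_surface = L / t̄ = 45.3 / 119.2 = 0.3800 m/s
v_mean = 0.82 × 0.3800 = 0.3116 m/s
Q = A × v_mean = 6.54 × 0.3116 = 2.038 m³/s

2.04 m³/s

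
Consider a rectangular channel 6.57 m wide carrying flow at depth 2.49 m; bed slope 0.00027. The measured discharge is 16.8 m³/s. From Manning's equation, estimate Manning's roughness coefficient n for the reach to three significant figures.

A = b·y = 6.57 × 2.49 = 16.36 m²
P = b + 2y = 6.57 + 2×2.49 = 11.55 m
R = A/P = 16.36/11.55 = 1.416 m
n = (1/Q)·A·R^(2/3)·S^(1/2) = (1/16.8) × 16.36 × 1.261 × 0.01643 = 0.02018

0.0202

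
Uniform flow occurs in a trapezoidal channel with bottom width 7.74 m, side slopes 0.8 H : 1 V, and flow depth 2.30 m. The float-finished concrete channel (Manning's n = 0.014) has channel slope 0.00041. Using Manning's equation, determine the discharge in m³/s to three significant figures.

A = (b + z·y)·y = (7.74 + 0.8×2.30)×2.30 = 22.03 m²
P = b + 2y√(1+z²) = 7.74 + 2×2.30×√(1+0.8²) = 13.63 m
R = A/P = 22.03/13.63 = 1.616 m
Q = (1/n)·A·R^(2/3)·S^(1/2) = (1/0.014) × 22.03 × 1.616^(2/3) × 0.00041^(1/2) = 43.89 m³/s

43.9 m³/s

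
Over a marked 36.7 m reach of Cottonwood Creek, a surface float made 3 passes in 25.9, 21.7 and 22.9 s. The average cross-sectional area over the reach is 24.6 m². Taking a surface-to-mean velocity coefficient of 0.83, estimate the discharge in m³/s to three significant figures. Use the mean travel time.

31.9 m³/s

t̄ = (25.9 + 21.7 + 22.9) / 3 = 23.5 s
v_surface = L / t̄ = 36.7 / 23.5 = 1.562 m/s
v_mean = 0.83 × 1.562 = 1.296 m/s
Q = A × v_mean = 24.6 × 1.296 = 31.89 m³/s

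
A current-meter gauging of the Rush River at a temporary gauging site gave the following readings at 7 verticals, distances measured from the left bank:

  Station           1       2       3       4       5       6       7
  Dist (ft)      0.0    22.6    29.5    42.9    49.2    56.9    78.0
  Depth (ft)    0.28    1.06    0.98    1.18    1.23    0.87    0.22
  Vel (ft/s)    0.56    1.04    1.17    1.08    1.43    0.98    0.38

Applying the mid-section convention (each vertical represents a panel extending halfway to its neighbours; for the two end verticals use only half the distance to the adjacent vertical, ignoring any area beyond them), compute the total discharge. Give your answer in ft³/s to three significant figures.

67.7 ft³/s

w_1 = (22.6 − 0.0)/2 = 11.3 ft; q_1 = 0.56 × 0.28 × 11.3 = 1.772 ft³/s
w_2 = (29.5 − 0.0)/2 = 14.75 ft; q_2 = 1.04 × 1.06 × 14.75 = 16.26 ft³/s
w_3 = (42.9 − 22.6)/2 = 10.15 ft; q_3 = 1.17 × 0.98 × 10.15 = 11.64 ft³/s
w_4 = (49.2 − 29.5)/2 = 9.85 ft; q_4 = 1.08 × 1.18 × 9.85 = 12.55 ft³/s
w_5 = (56.9 − 42.9)/2 = 7 ft; q_5 = 1.43 × 1.23 × 7 = 12.31 ft³/s
w_6 = (78.0 − 49.2)/2 = 14.4 ft; q_6 = 0.98 × 0.87 × 14.4 = 12.28 ft³/s
w_7 = (78.0 − 56.9)/2 = 10.55 ft; q_7 = 0.38 × 0.22 × 10.55 = 0.8820 ft³/s
Q = Σ qᵢ = 67.69 ft³/s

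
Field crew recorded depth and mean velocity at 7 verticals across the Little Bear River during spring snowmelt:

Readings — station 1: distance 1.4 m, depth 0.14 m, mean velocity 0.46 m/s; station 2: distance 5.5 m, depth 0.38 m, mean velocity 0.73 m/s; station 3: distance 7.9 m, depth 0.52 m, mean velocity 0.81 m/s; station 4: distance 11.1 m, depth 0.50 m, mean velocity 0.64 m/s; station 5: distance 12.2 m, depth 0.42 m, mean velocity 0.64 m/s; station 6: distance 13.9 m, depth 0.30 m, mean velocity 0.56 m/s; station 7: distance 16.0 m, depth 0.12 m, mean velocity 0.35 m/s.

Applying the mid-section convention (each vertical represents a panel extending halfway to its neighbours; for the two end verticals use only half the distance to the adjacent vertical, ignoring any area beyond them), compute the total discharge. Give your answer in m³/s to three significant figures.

w_1 = (5.5 − 1.4)/2 = 2.05 m; q_1 = 0.46 × 0.14 × 2.05 = 0.1320 m³/s
w_2 = (7.9 − 1.4)/2 = 3.25 m; q_2 = 0.73 × 0.38 × 3.25 = 0.9016 m³/s
w_3 = (11.1 − 5.5)/2 = 2.8 m; q_3 = 0.81 × 0.52 × 2.8 = 1.179 m³/s
w_4 = (12.2 − 7.9)/2 = 2.15 m; q_4 = 0.64 × 0.50 × 2.15 = 0.6880 m³/s
w_5 = (13.9 − 11.1)/2 = 1.4 m; q_5 = 0.64 × 0.42 × 1.4 = 0.3763 m³/s
w_6 = (16.0 − 12.2)/2 = 1.9 m; q_6 = 0.56 × 0.30 × 1.9 = 0.3192 m³/s
w_7 = (16.0 − 13.9)/2 = 1.05 m; q_7 = 0.35 × 0.12 × 1.05 = 0.04410 m³/s
Q = Σ qᵢ = 3.641 m³/s

3.64 m³/s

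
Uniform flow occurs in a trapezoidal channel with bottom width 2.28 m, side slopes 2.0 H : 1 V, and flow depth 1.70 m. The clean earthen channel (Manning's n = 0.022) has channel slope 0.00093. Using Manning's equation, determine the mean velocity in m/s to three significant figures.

1.36 m/s

A = (b + z·y)·y = (2.28 + 2.0×1.70)×1.70 = 9.656 m²
P = b + 2y√(1+z²) = 2.28 + 2×1.70×√(1+2.0²) = 9.883 m
R = A/P = 9.656/9.883 = 0.9771 m
Q = (1/n)·A·R^(2/3)·S^(1/2) = (1/0.022) × 9.656 × 0.9771^(2/3) × 0.00093^(1/2) = 13.18 m³/s
V = Q/A = 13.18/9.656 = 1.365 m/s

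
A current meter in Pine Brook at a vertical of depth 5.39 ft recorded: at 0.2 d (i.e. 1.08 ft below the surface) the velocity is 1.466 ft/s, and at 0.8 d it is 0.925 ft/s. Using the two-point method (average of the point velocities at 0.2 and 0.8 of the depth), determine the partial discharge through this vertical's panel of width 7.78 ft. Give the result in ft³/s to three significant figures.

v̄ = (1.466 + 0.925) / 2 = 1.196 ft/s
q = v̄ × d × w = 1.196 × 5.39 × 7.78 = 50.13 ft³/s

50.1 ft³/s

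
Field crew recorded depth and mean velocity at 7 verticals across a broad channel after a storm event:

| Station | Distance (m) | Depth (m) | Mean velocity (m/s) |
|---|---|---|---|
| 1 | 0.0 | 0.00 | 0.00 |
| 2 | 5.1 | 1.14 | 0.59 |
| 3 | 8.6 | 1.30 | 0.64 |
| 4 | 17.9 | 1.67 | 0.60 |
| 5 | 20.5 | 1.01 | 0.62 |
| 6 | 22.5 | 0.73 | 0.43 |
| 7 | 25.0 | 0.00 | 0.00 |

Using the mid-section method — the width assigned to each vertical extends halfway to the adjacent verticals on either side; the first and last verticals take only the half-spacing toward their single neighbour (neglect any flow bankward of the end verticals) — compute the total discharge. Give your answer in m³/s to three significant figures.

16.3 m³/s

w_2 = (8.6 − 0.0)/2 = 4.3 m; q_2 = 0.59 × 1.14 × 4.3 = 2.892 m³/s
w_3 = (17.9 − 5.1)/2 = 6.4 m; q_3 = 0.64 × 1.30 × 6.4 = 5.325 m³/s
w_4 = (20.5 − 8.6)/2 = 5.95 m; q_4 = 0.60 × 1.67 × 5.95 = 5.962 m³/s
w_5 = (22.5 − 17.9)/2 = 2.3 m; q_5 = 0.62 × 1.01 × 2.3 = 1.440 m³/s
w_6 = (25.0 − 20.5)/2 = 2.25 m; q_6 = 0.43 × 0.73 × 2.25 = 0.7063 m³/s
Stations 1, 7 contribute zero (depth or velocity is 0).
Q = Σ qᵢ = 16.33 m³/s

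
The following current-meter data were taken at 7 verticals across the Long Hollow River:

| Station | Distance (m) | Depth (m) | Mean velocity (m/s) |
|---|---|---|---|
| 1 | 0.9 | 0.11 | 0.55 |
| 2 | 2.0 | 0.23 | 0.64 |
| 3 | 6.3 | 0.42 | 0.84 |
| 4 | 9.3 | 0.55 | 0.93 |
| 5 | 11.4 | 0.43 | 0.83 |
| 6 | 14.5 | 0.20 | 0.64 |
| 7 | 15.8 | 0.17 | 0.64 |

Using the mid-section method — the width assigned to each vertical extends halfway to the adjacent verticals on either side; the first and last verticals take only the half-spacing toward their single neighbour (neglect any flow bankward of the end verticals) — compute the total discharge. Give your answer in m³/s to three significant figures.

w_1 = (2.0 − 0.9)/2 = 0.55 m; q_1 = 0.55 × 0.11 × 0.55 = 0.03328 m³/s
w_2 = (6.3 − 0.9)/2 = 2.7 m; q_2 = 0.64 × 0.23 × 2.7 = 0.3974 m³/s
w_3 = (9.3 − 2.0)/2 = 3.65 m; q_3 = 0.84 × 0.42 × 3.65 = 1.288 m³/s
w_4 = (11.4 − 6.3)/2 = 2.55 m; q_4 = 0.93 × 0.55 × 2.55 = 1.304 m³/s
w_5 = (14.5 − 9.3)/2 = 2.6 m; q_5 = 0.83 × 0.43 × 2.6 = 0.9279 m³/s
w_6 = (15.8 − 11.4)/2 = 2.2 m; q_6 = 0.64 × 0.20 × 2.2 = 0.2816 m³/s
w_7 = (15.8 − 14.5)/2 = 0.65 m; q_7 = 0.64 × 0.17 × 0.65 = 0.07072 m³/s
Q = Σ qᵢ = 4.303 m³/s

4.30 m³/s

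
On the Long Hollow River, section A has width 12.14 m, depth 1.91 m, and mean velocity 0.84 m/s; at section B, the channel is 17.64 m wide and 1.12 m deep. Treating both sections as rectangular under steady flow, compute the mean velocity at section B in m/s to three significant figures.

Q = A₁V₁ = (12.14×1.91) × 0.84 = 19.48 m³/s
A₂ = 17.64 × 1.12 = 19.76 m²
V₂ = Q/A₂ = 19.48/19.76 = 0.9859 m/s

0.986 m/s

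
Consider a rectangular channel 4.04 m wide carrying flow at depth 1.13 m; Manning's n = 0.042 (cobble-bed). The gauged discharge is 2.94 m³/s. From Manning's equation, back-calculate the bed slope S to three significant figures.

A = b·y = 4.04 × 1.13 = 4.565 m²
P = b + 2y = 4.04 + 2×1.13 = 6.300 m
R = A/P = 4.565/6.300 = 0.7246 m
S = (Q·n / (1·A·R^(2/3)))² = (2.94×0.042 / (1×4.565×0.8068))² = 0.001124

0.00112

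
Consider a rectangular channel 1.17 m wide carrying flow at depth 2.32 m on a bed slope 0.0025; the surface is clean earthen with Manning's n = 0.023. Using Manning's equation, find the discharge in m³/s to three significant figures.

3.55 m³/s

A = b·y = 1.17 × 2.32 = 2.714 m²
P = b + 2y = 1.17 + 2×2.32 = 5.810 m
R = A/P = 2.714/5.810 = 0.4672 m
Q = (1/n)·A·R^(2/3)·S^(1/2) = (1/0.023) × 2.714 × 0.4672^(2/3) × 0.0025^(1/2) = 3.553 m³/s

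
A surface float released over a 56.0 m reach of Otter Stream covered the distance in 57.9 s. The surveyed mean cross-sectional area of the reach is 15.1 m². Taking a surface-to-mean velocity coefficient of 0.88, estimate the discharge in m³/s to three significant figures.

12.9 m³/s

v_surface = L / t̄ = 56.0 / 57.9 = 0.9672 m/s
v_mean = 0.88 × 0.9672 = 0.8511 m/s
Q = A × v_mean = 15.1 × 0.8511 = 12.85 m³/s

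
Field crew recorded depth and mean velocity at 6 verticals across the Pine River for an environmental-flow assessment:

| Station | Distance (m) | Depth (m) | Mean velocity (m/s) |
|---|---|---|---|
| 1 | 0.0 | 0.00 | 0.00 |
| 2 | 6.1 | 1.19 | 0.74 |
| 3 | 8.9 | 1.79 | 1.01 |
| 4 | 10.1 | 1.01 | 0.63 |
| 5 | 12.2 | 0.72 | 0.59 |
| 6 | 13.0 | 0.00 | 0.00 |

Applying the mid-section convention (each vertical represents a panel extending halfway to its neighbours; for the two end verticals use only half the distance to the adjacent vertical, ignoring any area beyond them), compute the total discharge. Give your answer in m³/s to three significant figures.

9.20 m³/s

w_2 = (8.9 − 0.0)/2 = 4.45 m; q_2 = 0.74 × 1.19 × 4.45 = 3.919 m³/s
w_3 = (10.1 − 6.1)/2 = 2 m; q_3 = 1.01 × 1.79 × 2 = 3.616 m³/s
w_4 = (12.2 − 8.9)/2 = 1.65 m; q_4 = 0.63 × 1.01 × 1.65 = 1.050 m³/s
w_5 = (13.0 − 10.1)/2 = 1.45 m; q_5 = 0.59 × 0.72 × 1.45 = 0.6160 m³/s
Stations 1, 6 contribute zero (depth or velocity is 0).
Q = Σ qᵢ = 9.200 m³/s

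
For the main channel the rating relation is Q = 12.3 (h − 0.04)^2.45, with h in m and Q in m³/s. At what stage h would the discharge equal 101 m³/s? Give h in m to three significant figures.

2.40 m

h − h₀ = (Q/C)^(1/b) = (101/12.3)^(1/2.45) = 2.362 m
h = 0.04 + 2.362 = 2.402 m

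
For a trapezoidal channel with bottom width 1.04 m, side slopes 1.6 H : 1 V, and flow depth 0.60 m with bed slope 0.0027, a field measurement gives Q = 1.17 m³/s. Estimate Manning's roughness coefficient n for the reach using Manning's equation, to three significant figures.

0.0271

A = (b + z·y)·y = (1.04 + 1.6×0.60)×0.60 = 1.200 m²
P = b + 2y√(1+z²) = 1.04 + 2×0.60×√(1+1.6²) = 3.304 m
R = A/P = 1.200/3.304 = 0.3632 m
n = (1/Q)·A·R^(2/3)·S^(1/2) = (1/1.17) × 1.200 × 0.5090 × 0.05196 = 0.02713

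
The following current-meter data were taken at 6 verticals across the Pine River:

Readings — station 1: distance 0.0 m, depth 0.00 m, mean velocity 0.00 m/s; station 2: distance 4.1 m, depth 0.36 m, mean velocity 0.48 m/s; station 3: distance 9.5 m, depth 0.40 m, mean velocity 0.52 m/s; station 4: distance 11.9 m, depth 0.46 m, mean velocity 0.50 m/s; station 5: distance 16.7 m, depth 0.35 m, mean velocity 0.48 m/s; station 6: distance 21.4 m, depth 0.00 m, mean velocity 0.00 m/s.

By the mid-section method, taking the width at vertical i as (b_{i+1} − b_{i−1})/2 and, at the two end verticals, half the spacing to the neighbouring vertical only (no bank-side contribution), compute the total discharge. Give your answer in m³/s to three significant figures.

3.26 m³/s

w_2 = (9.5 − 0.0)/2 = 4.75 m; q_2 = 0.48 × 0.36 × 4.75 = 0.8208 m³/s
w_3 = (11.9 − 4.1)/2 = 3.9 m; q_3 = 0.52 × 0.40 × 3.9 = 0.8112 m³/s
w_4 = (16.7 − 9.5)/2 = 3.6 m; q_4 = 0.50 × 0.46 × 3.6 = 0.8280 m³/s
w_5 = (21.4 − 11.9)/2 = 4.75 m; q_5 = 0.48 × 0.35 × 4.75 = 0.7980 m³/s
Stations 1, 6 contribute zero (depth or velocity is 0).
Q = Σ qᵢ = 3.258 m³/s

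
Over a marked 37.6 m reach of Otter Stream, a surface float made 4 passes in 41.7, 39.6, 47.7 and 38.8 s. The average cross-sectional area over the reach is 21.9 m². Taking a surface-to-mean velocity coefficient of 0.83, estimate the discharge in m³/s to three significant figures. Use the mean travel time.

t̄ = (41.7 + 39.6 + 47.7 + 38.8) / 4 = 41.95 s
v_surface = L / t̄ = 37.6 / 41.95 = 0.8963 m/s
v_mean = 0.83 × 0.8963 = 0.7439 m/s
Q = A × v_mean = 21.9 × 0.7439 = 16.29 m³/s

16.3 m³/s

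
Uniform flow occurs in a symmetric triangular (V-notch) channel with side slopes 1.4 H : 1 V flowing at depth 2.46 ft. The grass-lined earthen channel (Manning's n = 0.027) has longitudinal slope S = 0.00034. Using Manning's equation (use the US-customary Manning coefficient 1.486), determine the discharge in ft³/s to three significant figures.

8.60 ft³/s

A = z·y² = 1.4×2.46² = 8.472 ft²
P = 2y√(1+z²) = 2×2.46×√(1+1.4²) = 8.465 ft
R = A/P = 8.472/8.465 = 1.001 ft
Q = (1.486/n)·A·R^(2/3)·S^(1/2) = (1.486/0.027) × 8.472 × 1.001^(2/3) × 0.00034^(1/2) = 8.603 ft³/s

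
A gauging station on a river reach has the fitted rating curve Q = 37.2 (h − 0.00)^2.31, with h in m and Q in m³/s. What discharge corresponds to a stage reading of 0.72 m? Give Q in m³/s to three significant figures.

17.4 m³/s

Q = 37.2 × (0.72 − 0.00)^2.31 = 37.2 × 0.72^2.31 = 17.42 m³/s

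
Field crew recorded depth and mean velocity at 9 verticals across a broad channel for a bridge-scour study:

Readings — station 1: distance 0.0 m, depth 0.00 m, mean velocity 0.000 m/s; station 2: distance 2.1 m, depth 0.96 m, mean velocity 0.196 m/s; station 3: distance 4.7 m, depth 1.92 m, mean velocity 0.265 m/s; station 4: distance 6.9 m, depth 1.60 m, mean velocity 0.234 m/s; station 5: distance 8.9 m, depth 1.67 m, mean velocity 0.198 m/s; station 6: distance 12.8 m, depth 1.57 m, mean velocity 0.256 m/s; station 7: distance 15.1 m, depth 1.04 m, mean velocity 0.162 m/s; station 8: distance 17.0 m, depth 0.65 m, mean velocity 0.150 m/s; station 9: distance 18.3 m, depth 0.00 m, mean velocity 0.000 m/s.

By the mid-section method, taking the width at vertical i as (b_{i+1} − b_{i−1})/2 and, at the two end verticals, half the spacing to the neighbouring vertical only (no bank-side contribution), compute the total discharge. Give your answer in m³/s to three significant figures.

5.18 m³/s

w_2 = (4.7 − 0.0)/2 = 2.35 m; q_2 = 0.196 × 0.96 × 2.35 = 0.4422 m³/s
w_3 = (6.9 − 2.1)/2 = 2.4 m; q_3 = 0.265 × 1.92 × 2.4 = 1.221 m³/s
w_4 = (8.9 − 4.7)/2 = 2.1 m; q_4 = 0.234 × 1.60 × 2.1 = 0.7862 m³/s
w_5 = (12.8 − 6.9)/2 = 2.95 m; q_5 = 0.198 × 1.67 × 2.95 = 0.9754 m³/s
w_6 = (15.1 − 8.9)/2 = 3.1 m; q_6 = 0.256 × 1.57 × 3.1 = 1.246 m³/s
w_7 = (17.0 − 12.8)/2 = 2.1 m; q_7 = 0.162 × 1.04 × 2.1 = 0.3538 m³/s
w_8 = (18.3 − 15.1)/2 = 1.6 m; q_8 = 0.150 × 0.65 × 1.6 = 0.1560 m³/s
Stations 1, 9 contribute zero (depth or velocity is 0).
Q = Σ qᵢ = 5.181 m³/s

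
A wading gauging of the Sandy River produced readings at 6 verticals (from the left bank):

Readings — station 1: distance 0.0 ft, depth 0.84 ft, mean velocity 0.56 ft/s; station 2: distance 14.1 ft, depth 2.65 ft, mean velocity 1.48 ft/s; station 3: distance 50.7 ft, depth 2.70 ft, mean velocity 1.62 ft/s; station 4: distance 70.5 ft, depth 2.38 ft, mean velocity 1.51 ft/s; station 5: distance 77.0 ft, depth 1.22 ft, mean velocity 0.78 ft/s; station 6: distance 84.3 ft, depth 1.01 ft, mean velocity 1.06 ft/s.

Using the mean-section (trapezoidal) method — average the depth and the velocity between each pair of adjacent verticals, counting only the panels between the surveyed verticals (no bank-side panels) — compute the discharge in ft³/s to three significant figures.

Panel 1-2: Δb = 14.1 ft, d̄ = (0.84+2.65)/2 = 1.745, v̄ = (0.56+1.48)/2 = 1.02 → q = 14.1×1.745×1.02 = 25.10 ft³/s
Panel 2-3: Δb = 36.6 ft, d̄ = (2.65+2.70)/2 = 2.675, v̄ = (1.48+1.62)/2 = 1.55 → q = 36.6×2.675×1.55 = 151.8 ft³/s
Panel 3-4: Δb = 19.8 ft, d̄ = (2.70+2.38)/2 = 2.54, v̄ = (1.62+1.51)/2 = 1.565 → q = 19.8×2.54×1.565 = 78.71 ft³/s
Panel 4-5: Δb = 6.5 ft, d̄ = (2.38+1.22)/2 = 1.8, v̄ = (1.51+0.78)/2 = 1.145 → q = 6.5×1.8×1.145 = 13.40 ft³/s
Panel 5-6: Δb = 7.3 ft, d̄ = (1.22+1.01)/2 = 1.115, v̄ = (0.78+1.06)/2 = 0.92 → q = 7.3×1.115×0.92 = 7.488 ft³/s
Q = Σ q = 276.4 ft³/s

276 ft³/s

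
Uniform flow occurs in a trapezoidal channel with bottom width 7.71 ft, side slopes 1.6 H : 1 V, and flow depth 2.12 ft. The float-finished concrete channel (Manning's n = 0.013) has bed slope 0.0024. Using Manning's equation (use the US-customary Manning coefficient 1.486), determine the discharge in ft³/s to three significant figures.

173 ft³/s

A = (b + z·y)·y = (7.71 + 1.6×2.12)×2.12 = 23.54 ft²
P = b + 2y√(1+z²) = 7.71 + 2×2.12×√(1+1.6²) = 15.71 ft
R = A/P = 23.54/15.71 = 1.498 ft
Q = (1.486/n)·A·R^(2/3)·S^(1/2) = (1.486/0.013) × 23.54 × 1.498^(2/3) × 0.0024^(1/2) = 172.6 ft³/s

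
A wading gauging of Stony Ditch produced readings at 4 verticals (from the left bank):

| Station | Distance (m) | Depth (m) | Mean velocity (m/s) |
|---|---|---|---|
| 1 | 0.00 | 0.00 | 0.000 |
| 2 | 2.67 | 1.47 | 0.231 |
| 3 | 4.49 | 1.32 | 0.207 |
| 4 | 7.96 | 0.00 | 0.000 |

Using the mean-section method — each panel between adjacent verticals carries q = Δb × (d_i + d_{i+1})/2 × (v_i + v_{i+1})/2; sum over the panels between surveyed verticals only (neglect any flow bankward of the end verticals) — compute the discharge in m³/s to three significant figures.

Panel 1-2: Δb = 2.67 m, d̄ = (0.00+1.47)/2 = 0.735, v̄ = (0.000+0.231)/2 = 0.1155 → q = 2.67×0.735×0.1155 = 0.2267 m³/s
Panel 2-3: Δb = 1.82 m, d̄ = (1.47+1.32)/2 = 1.395, v̄ = (0.231+0.207)/2 = 0.219 → q = 1.82×1.395×0.219 = 0.5560 m³/s
Panel 3-4: Δb = 3.47 m, d̄ = (1.32+0.00)/2 = 0.66, v̄ = (0.207+0.000)/2 = 0.1035 → q = 3.47×0.66×0.1035 = 0.2370 m³/s
Q = Σ q = 1.020 m³/s

1.02 m³/s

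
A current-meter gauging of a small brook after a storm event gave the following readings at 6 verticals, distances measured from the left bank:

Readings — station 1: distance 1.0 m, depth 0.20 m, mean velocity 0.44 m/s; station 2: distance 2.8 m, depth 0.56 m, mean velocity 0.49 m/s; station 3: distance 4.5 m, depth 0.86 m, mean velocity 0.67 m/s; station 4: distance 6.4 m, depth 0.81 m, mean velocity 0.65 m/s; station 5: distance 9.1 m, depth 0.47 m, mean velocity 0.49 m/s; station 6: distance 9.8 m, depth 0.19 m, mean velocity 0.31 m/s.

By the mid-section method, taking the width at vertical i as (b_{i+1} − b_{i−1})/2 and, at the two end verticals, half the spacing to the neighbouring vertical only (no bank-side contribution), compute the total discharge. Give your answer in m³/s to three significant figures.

3.22 m³/s

w_1 = (2.8 − 1.0)/2 = 0.9 m; q_1 = 0.44 × 0.20 × 0.9 = 0.07920 m³/s
w_2 = (4.5 − 1.0)/2 = 1.75 m; q_2 = 0.49 × 0.56 × 1.75 = 0.4802 m³/s
w_3 = (6.4 − 2.8)/2 = 1.8 m; q_3 = 0.67 × 0.86 × 1.8 = 1.037 m³/s
w_4 = (9.1 − 4.5)/2 = 2.3 m; q_4 = 0.65 × 0.81 × 2.3 = 1.211 m³/s
w_5 = (9.8 − 6.4)/2 = 1.7 m; q_5 = 0.49 × 0.47 × 1.7 = 0.3915 m³/s
w_6 = (9.8 − 9.1)/2 = 0.35 m; q_6 = 0.31 × 0.19 × 0.35 = 0.02062 m³/s
Q = Σ qᵢ = 3.220 m³/s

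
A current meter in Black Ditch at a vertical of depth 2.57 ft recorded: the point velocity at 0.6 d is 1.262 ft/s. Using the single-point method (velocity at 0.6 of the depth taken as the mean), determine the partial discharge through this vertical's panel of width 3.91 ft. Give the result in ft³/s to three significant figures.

v̄ = v₀.₆ = 1.262 ft/s
q = v̄ × d × w = 1.262 × 2.57 × 3.91 = 12.68 ft³/s

12.7 ft³/s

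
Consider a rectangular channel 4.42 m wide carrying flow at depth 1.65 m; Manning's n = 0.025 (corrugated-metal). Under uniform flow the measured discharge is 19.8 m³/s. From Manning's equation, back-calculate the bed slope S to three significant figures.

0.00497

A = b·y = 4.42 × 1.65 = 7.293 m²
P = b + 2y = 4.42 + 2×1.65 = 7.720 m
R = A/P = 7.293/7.720 = 0.9447 m
S = (Q·n / (1·A·R^(2/3)))² = (19.8×0.025 / (1×7.293×0.9628))² = 0.004970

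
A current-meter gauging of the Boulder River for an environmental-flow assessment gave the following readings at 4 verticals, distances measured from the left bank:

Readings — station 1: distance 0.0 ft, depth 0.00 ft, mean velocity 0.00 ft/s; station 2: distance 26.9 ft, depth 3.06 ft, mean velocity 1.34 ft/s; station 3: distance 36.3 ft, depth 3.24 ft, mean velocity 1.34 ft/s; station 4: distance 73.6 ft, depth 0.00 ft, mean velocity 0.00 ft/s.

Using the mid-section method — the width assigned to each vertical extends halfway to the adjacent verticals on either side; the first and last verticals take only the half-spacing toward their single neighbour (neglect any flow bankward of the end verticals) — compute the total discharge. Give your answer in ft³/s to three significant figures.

w_2 = (36.3 − 0.0)/2 = 18.15 ft; q_2 = 1.34 × 3.06 × 18.15 = 74.42 ft³/s
w_3 = (73.6 − 26.9)/2 = 23.35 ft; q_3 = 1.34 × 3.24 × 23.35 = 101.4 ft³/s
Stations 1, 4 contribute zero (depth or velocity is 0).
Q = Σ qᵢ = 175.8 ft³/s

176 ft³/s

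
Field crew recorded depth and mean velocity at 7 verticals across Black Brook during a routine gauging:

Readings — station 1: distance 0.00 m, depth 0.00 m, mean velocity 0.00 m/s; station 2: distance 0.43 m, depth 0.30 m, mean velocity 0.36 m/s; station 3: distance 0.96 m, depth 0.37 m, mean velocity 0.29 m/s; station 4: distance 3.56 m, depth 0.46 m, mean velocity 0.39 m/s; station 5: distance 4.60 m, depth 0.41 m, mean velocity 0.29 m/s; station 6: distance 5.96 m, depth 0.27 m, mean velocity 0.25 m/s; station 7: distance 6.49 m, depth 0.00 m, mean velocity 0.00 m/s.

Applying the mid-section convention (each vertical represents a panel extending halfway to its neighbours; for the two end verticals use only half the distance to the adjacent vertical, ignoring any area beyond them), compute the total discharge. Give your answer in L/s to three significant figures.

w_2 = (0.96 − 0.00)/2 = 0.48 m; q_2 = 0.36 × 0.30 × 0.48 = 0.05184 m³/s
w_3 = (3.56 − 0.43)/2 = 1.565 m; q_3 = 0.29 × 0.37 × 1.565 = 0.1679 m³/s
w_4 = (4.60 − 0.96)/2 = 1.82 m; q_4 = 0.39 × 0.46 × 1.82 = 0.3265 m³/s
w_5 = (5.96 − 3.56)/2 = 1.2 m; q_5 = 0.29 × 0.41 × 1.2 = 0.1427 m³/s
w_6 = (6.49 − 4.60)/2 = 0.945 m; q_6 = 0.25 × 0.27 × 0.945 = 0.06379 m³/s
Stations 1, 7 contribute zero (depth or velocity is 0).
Q = Σ qᵢ = 0.7527 m³/s
= 0.7527 × 1000 = 752.7 L/s

753 L/s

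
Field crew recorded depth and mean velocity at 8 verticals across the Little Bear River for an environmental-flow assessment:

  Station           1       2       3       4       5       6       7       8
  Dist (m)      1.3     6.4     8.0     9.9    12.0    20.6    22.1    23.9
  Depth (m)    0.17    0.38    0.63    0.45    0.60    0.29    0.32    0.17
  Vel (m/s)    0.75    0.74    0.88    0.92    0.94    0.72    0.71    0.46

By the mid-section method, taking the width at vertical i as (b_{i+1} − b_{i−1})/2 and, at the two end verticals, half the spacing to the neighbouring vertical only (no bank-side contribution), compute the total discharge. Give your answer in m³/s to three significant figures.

w_1 = (6.4 − 1.3)/2 = 2.55 m; q_1 = 0.75 × 0.17 × 2.55 = 0.3251 m³/s
w_2 = (8.0 − 1.3)/2 = 3.35 m; q_2 = 0.74 × 0.38 × 3.35 = 0.9420 m³/s
w_3 = (9.9 − 6.4)/2 = 1.75 m; q_3 = 0.88 × 0.63 × 1.75 = 0.9702 m³/s
w_4 = (12.0 − 8.0)/2 = 2 m; q_4 = 0.92 × 0.45 × 2 = 0.8280 m³/s
w_5 = (20.6 − 9.9)/2 = 5.35 m; q_5 = 0.94 × 0.60 × 5.35 = 3.017 m³/s
w_6 = (22.1 − 12.0)/2 = 5.05 m; q_6 = 0.72 × 0.29 × 5.05 = 1.054 m³/s
w_7 = (23.9 − 20.6)/2 = 1.65 m; q_7 = 0.71 × 0.32 × 1.65 = 0.3749 m³/s
w_8 = (23.9 − 22.1)/2 = 0.9 m; q_8 = 0.46 × 0.17 × 0.9 = 0.07038 m³/s
Q = Σ qᵢ = 7.582 m³/s

7.58 m³/s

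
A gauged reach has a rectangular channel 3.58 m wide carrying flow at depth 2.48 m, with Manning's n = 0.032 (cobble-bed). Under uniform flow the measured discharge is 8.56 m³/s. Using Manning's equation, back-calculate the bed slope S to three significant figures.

A = b·y = 3.58 × 2.48 = 8.878 m²
P = b + 2y = 3.58 + 2×2.48 = 8.540 m
R = A/P = 8.878/8.540 = 1.040 m
S = (Q·n / (1·A·R^(2/3)))² = (8.56×0.032 / (1×8.878×1.026))² = 0.0009038

0.000904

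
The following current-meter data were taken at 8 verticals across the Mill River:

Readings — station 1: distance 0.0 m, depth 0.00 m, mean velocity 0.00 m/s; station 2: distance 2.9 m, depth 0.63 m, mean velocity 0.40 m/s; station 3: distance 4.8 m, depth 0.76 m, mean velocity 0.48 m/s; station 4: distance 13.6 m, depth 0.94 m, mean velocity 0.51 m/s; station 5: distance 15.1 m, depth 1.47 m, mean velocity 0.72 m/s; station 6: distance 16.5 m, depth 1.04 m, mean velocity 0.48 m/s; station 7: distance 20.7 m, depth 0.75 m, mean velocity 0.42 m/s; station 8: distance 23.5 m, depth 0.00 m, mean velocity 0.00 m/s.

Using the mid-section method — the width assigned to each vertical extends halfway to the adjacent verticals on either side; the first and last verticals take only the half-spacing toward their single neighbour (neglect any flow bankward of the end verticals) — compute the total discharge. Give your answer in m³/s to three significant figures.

9.06 m³/s

w_2 = (4.8 − 0.0)/2 = 2.4 m; q_2 = 0.40 × 0.63 × 2.4 = 0.6048 m³/s
w_3 = (13.6 − 2.9)/2 = 5.35 m; q_3 = 0.48 × 0.76 × 5.35 = 1.952 m³/s
w_4 = (15.1 − 4.8)/2 = 5.15 m; q_4 = 0.51 × 0.94 × 5.15 = 2.469 m³/s
w_5 = (16.5 − 13.6)/2 = 1.45 m; q_5 = 0.72 × 1.47 × 1.45 = 1.535 m³/s
w_6 = (20.7 − 15.1)/2 = 2.8 m; q_6 = 0.48 × 1.04 × 2.8 = 1.398 m³/s
w_7 = (23.5 − 16.5)/2 = 3.5 m; q_7 = 0.42 × 0.75 × 3.5 = 1.103 m³/s
Stations 1, 8 contribute zero (depth or velocity is 0).
Q = Σ qᵢ = 9.060 m³/s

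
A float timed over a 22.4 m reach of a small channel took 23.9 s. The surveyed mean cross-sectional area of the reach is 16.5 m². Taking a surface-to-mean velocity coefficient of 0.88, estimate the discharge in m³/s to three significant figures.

v_surface = L / t̄ = 22.4 / 23.9 = 0.9372 m/s
v_mean = 0.88 × 0.9372 = 0.8248 m/s
Q = A × v_mean = 16.5 × 0.8248 = 13.61 m³/s

13.6 m³/s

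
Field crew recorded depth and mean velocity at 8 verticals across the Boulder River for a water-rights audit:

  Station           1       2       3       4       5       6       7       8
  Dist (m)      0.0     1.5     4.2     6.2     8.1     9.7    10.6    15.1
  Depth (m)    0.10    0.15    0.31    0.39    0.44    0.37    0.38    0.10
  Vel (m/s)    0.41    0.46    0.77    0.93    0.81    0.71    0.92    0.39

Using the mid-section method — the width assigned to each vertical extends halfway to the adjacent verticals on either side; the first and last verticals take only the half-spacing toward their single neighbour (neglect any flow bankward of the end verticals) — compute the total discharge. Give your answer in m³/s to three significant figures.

3.43 m³/s

w_1 = (1.5 − 0.0)/2 = 0.75 m; q_1 = 0.41 × 0.10 × 0.75 = 0.03075 m³/s
w_2 = (4.2 − 0.0)/2 = 2.1 m; q_2 = 0.46 × 0.15 × 2.1 = 0.1449 m³/s
w_3 = (6.2 − 1.5)/2 = 2.35 m; q_3 = 0.77 × 0.31 × 2.35 = 0.5609 m³/s
w_4 = (8.1 − 4.2)/2 = 1.95 m; q_4 = 0.93 × 0.39 × 1.95 = 0.7073 m³/s
w_5 = (9.7 − 6.2)/2 = 1.75 m; q_5 = 0.81 × 0.44 × 1.75 = 0.6237 m³/s
w_6 = (10.6 − 8.1)/2 = 1.25 m; q_6 = 0.71 × 0.37 × 1.25 = 0.3284 m³/s
w_7 = (15.1 − 9.7)/2 = 2.7 m; q_7 = 0.92 × 0.38 × 2.7 = 0.9439 m³/s
w_8 = (15.1 − 10.6)/2 = 2.25 m; q_8 = 0.39 × 0.10 × 2.25 = 0.08775 m³/s
Q = Σ qᵢ = 3.428 m³/s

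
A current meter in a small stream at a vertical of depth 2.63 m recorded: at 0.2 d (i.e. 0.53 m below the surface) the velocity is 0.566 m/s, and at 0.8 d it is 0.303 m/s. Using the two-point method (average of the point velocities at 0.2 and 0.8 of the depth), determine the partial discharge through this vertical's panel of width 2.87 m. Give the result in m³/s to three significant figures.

3.28 m³/s

v̄ = (0.566 + 0.303) / 2 = 0.4345 m/s
q = v̄ × d × w = 0.4345 × 2.63 × 2.87 = 3.280 m³/s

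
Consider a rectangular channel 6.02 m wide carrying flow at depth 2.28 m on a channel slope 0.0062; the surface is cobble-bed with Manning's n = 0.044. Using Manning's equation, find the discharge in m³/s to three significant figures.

A = b·y = 6.02 × 2.28 = 13.73 m²
P = b + 2y = 6.02 + 2×2.28 = 10.58 m
R = A/P = 13.73/10.58 = 1.297 m
Q = (1/n)·A·R^(2/3)·S^(1/2) = (1/0.044) × 13.73 × 1.297^(2/3) × 0.0062^(1/2) = 29.22 m³/s

29.2 m³/s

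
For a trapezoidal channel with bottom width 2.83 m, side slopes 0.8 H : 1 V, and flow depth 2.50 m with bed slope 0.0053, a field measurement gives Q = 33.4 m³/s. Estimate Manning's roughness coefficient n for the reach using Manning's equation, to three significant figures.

A = (b + z·y)·y = (2.83 + 0.8×2.50)×2.50 = 12.08 m²
P = b + 2y√(1+z²) = 2.83 + 2×2.50×√(1+0.8²) = 9.233 m
R = A/P = 12.08/9.233 = 1.308 m
n = (1/Q)·A·R^(2/3)·S^(1/2) = (1/33.4) × 12.08 × 1.196 × 0.07280 = 0.03148

0.0315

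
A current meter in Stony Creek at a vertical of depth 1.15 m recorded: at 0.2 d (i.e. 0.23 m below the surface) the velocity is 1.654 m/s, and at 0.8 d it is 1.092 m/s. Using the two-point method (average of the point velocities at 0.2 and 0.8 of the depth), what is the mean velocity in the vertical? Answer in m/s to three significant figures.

v̄ = (1.654 + 1.092) / 2 = 1.373 m/s

1.37 m/s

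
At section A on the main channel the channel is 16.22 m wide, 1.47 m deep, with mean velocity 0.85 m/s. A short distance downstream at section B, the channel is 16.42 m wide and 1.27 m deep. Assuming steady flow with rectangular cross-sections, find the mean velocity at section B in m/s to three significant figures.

0.972 m/s

Q = A₁V₁ = (16.22×1.47) × 0.85 = 20.27 m³/s
A₂ = 16.42 × 1.27 = 20.85 m²
V₂ = Q/A₂ = 20.27/20.85 = 0.9719 m/s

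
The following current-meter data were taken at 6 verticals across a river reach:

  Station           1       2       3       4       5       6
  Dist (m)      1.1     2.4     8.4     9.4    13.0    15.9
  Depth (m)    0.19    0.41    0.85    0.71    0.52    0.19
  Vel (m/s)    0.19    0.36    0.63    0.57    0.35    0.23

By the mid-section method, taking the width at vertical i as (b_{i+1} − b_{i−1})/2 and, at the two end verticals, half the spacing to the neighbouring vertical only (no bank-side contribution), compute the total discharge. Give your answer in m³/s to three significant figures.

4.02 m³/s

w_1 = (2.4 − 1.1)/2 = 0.65 m; q_1 = 0.19 × 0.19 × 0.65 = 0.02347 m³/s
w_2 = (8.4 − 1.1)/2 = 3.65 m; q_2 = 0.36 × 0.41 × 3.65 = 0.5387 m³/s
w_3 = (9.4 − 2.4)/2 = 3.5 m; q_3 = 0.63 × 0.85 × 3.5 = 1.874 m³/s
w_4 = (13.0 − 8.4)/2 = 2.3 m; q_4 = 0.57 × 0.71 × 2.3 = 0.9308 m³/s
w_5 = (15.9 − 9.4)/2 = 3.25 m; q_5 = 0.35 × 0.52 × 3.25 = 0.5915 m³/s
w_6 = (15.9 − 13.0)/2 = 1.45 m; q_6 = 0.23 × 0.19 × 1.45 = 0.06337 m³/s
Q = Σ qᵢ = 4.022 m³/s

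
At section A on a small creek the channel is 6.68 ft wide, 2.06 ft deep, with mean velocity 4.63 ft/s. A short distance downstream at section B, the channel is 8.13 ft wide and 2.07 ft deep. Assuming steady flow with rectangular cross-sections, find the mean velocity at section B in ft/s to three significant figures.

Q = A₁V₁ = (6.68×2.06) × 4.63 = 63.71 ft³/s
A₂ = 8.13 × 2.07 = 16.83 ft²
V₂ = Q/A₂ = 63.71/16.83 = 3.786 ft/s

3.79 ft/s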